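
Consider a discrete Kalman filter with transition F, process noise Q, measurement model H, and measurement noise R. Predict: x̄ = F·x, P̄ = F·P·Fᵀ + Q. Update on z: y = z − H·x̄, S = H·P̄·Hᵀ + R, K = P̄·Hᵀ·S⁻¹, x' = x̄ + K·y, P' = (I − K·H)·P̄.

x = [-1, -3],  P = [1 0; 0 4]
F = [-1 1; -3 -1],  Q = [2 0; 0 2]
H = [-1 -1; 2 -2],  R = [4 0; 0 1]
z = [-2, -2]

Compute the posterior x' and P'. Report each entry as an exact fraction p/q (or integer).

x̄ = F·x = [-2, 6]
P̄ = F·P·Fᵀ + Q = [7 -1; -1 15]
y = z − H·x̄ = [2, 14]
S = H·P̄·Hᵀ + R = [24 16; 16 97]
K = P̄·Hᵀ·S⁻¹ = [-419/1036 60/259; -423/1036 -68/259]
x' = x̄ + K·y = [225/518, 781/518]
P' = (I − K·H)·P̄ = [449/518 389/518; 389/518 457/518]

x' = [225/518, 781/518]
P' = [449/518 389/518; 389/518 457/518]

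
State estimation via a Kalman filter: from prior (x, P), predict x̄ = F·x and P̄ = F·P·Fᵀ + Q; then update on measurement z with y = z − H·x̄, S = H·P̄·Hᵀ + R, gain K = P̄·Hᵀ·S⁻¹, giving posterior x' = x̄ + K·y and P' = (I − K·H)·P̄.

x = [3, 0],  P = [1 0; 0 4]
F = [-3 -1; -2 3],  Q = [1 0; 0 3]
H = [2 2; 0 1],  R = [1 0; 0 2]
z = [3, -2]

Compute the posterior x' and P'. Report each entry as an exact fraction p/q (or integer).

x̄ = F·x = [-9, -6]
P̄ = F·P·Fᵀ + Q = [14 -6; -6 43]
y = z − H·x̄ = [33, 4]
S = H·P̄·Hᵀ + R = [181 74; 74 45]
K = P̄·Hᵀ·S⁻¹ = [1164/2669 -2270/2669; 148/2669 2307/2669]
x' = x̄ + K·y = [5311/2669, -1902/2669]
P' = (I − K·H)·P̄ = [5122/2669 -4540/2669; -4540/2669 4614/2669]

x' = [5311/2669, -1902/2669]
P' = [5122/2669 -4540/2669; -4540/2669 4614/2669]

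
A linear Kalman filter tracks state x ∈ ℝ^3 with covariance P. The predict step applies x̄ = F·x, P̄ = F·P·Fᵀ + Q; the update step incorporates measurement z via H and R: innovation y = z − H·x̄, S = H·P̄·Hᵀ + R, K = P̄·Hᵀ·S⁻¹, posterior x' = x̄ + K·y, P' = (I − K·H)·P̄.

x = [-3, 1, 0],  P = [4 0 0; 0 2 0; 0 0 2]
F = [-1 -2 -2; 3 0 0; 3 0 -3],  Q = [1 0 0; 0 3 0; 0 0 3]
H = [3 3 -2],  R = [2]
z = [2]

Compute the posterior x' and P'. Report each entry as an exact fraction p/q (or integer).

x̄ = F·x = [1, -9, -9]
P̄ = F·P·Fᵀ + Q = [21 -12 0; -12 39 36; 0 36 57]
y = z − H·x̄ = [8]
S = H·P̄·Hᵀ + R = [122]
K = P̄·Hᵀ·S⁻¹ = [27/122; 9/122; -3/61]
x' = x̄ + K·y = [169/61, -513/61, -573/61]
P' = (I − K·H)·P̄ = [1833/122 -1707/122 81/61; -1707/122 4677/122 2223/61; 81/61 2223/61 3459/61]

x' = [169/61, -513/61, -573/61]
P' = [1833/122 -1707/122 81/61; -1707/122 4677/122 2223/61; 81/61 2223/61 3459/61]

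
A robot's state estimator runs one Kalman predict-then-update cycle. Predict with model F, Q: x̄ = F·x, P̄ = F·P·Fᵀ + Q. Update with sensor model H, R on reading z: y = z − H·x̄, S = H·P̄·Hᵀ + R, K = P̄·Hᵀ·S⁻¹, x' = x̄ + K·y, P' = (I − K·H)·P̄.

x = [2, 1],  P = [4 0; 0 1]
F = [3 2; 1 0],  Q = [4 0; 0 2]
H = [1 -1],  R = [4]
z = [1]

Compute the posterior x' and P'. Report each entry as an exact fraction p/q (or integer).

x' = [8/3, 1]
P' = [148/15 28/5; 28/5 24/5]

x̄ = F·x = [8, 2]
P̄ = F·P·Fᵀ + Q = [44 12; 12 6]
y = z − H·x̄ = [-5]
S = H·P̄·Hᵀ + R = [30]
K = P̄·Hᵀ·S⁻¹ = [16/15; 1/5]
x' = x̄ + K·y = [8/3, 1]
P' = (I − K·H)·P̄ = [148/15 28/5; 28/5 24/5]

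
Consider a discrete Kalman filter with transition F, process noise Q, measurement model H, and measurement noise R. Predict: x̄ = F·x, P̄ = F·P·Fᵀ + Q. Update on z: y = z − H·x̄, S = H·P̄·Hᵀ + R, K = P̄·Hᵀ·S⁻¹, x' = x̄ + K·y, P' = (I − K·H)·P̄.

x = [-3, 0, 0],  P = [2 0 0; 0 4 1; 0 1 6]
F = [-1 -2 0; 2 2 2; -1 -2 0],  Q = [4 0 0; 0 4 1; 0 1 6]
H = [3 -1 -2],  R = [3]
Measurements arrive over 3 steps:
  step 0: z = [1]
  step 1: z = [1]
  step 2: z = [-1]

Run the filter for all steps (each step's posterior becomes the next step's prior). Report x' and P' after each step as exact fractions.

step 0: x̄ = F·x = [3, -6, 3]
step 0: P̄ = F·P·Fᵀ + Q = [22 -24 18; -24 60 -23; 18 -23 24]
step 0: y = z − H·x̄ = [-8]
step 0: S = H·P̄·Hᵀ + R = [193]
step 0: K = P̄·Hᵀ·S⁻¹ = [54/193; -86/193; 29/193]
step 0: x' = x̄ + K·y = [147/193, -470/193, 347/193]
step 0: P' = (I − K·H)·P̄ = [1330/193 12/193 1908/193; 12/193 4184/193 -1945/193; 1908/193 -1945/193 3791/193]
step 1: x̄ = F·x = [793/193, 48/193, 793/193]
step 1: P̄ = F·P·Fᵀ + Q = [18886/193 -15504/193 18114/193; -15504/193 37792/193 -15311/193; 18114/193 -15311/193 19272/193]
step 1: y = z − H·x̄ = [-552/193]
step 1: S = H·P̄·Hᵀ + R = [99845/193]
step 1: K = P̄·Hᵀ·S⁻¹ = [35934/99845; -53682/99845; 31109/99845]
step 1: x' = x̄ + K·y = [307469/99845, 178368/99845, 321269/99845]
step 1: P' = (I − K·H)·P̄ = [3079898/99845 1974156/99845 3578868/99845; 1974156/99845 4619612/99845 731951/99845; 3578868/99845 731951/99845 4955663/99845]
step 2: x̄ = F·x = [-132841/19969, 1614212/99845, -132841/19969]
step 2: P̄ = F·P·Fᵀ + Q = [5970870/19969 -9313744/19969 5890994/19969; -9313744/19969 101299872/99845 -9293775/19969; 5890994/19969 -9293775/19969 6010808/19969]
step 2: y = z − H·x̄ = [2178572/99845]
step 2: S = H·P̄·Hᵀ + R = [230581897/99845]
step 2: K = P̄·Hᵀ·S⁻¹ = [11031690/32940271; -148068282/230581897; 74725705/230581897]
step 2: x' = x̄ + K·y = [21575825/32940271, 497076988/230581897, 96566475/230581897]
step 2: P' = (I − K·H)·P̄ = [188181810/4705753 996115268/32940271 1461303836/32940271; 996115268/32940271 14359262028/230581897 3501681723/230581897; 1461303836/32940271 3501681723/230581897 13480760859/230581897]

step 0: x' = [147/193, -470/193, 347/193], P' = [1330/193 12/193 1908/193; 12/193 4184/193 -1945/193; 1908/193 -1945/193 3791/193]
step 1: x' = [307469/99845, 178368/99845, 321269/99845], P' = [3079898/99845 1974156/99845 3578868/99845; 1974156/99845 4619612/99845 731951/99845; 3578868/99845 731951/99845 4955663/99845]
step 2: x' = [21575825/32940271, 497076988/230581897, 96566475/230581897], P' = [188181810/4705753 996115268/32940271 1461303836/32940271; 996115268/32940271 14359262028/230581897 3501681723/230581897; 1461303836/32940271 3501681723/230581897 13480760859/230581897]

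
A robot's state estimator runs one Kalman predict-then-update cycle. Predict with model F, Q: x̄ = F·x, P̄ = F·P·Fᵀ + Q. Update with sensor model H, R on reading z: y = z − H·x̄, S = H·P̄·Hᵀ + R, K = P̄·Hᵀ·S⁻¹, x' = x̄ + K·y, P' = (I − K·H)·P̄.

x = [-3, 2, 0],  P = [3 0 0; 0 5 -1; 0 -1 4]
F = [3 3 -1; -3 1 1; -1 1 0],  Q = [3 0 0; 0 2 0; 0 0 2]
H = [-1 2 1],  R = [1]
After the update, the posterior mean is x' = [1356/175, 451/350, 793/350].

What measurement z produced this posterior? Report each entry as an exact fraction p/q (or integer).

z = [-3]

x̄ = F·x = [-3, 11, 5]
P̄ = F·P·Fᵀ + Q = [85 -18 7; -18 36 13; 7 13 10]
S = H·P̄·Hᵀ + R = [350]
K = P̄·Hᵀ·S⁻¹ = [-57/175; 103/350; 29/350]
x' − x̄ = [1881/175, -3399/350, -957/350] = K·y
y = (KᵀK)⁻¹·Kᵀ·(x' − x̄) = [-33]
z = y + H·x̄ = [-33] + [30] = [-3]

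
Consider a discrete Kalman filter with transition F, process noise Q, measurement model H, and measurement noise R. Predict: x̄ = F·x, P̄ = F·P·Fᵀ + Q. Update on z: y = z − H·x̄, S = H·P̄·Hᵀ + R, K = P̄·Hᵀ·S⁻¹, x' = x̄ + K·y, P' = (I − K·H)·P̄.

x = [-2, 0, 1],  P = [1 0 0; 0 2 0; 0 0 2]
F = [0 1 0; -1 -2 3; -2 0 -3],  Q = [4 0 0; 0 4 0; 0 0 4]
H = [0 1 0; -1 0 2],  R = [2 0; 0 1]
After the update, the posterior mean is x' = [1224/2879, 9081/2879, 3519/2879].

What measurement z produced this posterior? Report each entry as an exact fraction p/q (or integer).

z = [3, 2]

x̄ = F·x = [0, 5, 1]
P̄ = F·P·Fᵀ + Q = [6 -4 0; -4 31 -16; 0 -16 26]
S = H·P̄·Hᵀ + R = [33 -28; -28 111]
K = P̄·Hᵀ·S⁻¹ = [-612/2879 -310/2879; 2657/2879 -56/2879; -320/2879 1268/2879]
x' − x̄ = [1224/2879, -5314/2879, 640/2879] = K·y
y = (KᵀK)⁻¹·Kᵀ·(x' − x̄) = [-2, 0]
z = y + H·x̄ = [-2, 0] + [5, 2] = [3, 2]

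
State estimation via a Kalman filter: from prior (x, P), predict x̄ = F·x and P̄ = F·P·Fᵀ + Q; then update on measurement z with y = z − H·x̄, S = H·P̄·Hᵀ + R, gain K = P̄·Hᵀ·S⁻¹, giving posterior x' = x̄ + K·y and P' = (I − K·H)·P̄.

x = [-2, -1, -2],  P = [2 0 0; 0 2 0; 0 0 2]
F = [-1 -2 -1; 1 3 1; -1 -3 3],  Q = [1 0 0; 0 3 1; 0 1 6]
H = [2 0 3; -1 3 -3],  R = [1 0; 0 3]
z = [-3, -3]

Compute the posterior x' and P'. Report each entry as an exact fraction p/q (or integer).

x̄ = F·x = [6, -7, -1]
P̄ = F·P·Fᵀ + Q = [13 -16 8; -16 25 -13; 8 -13 44]
y = z − H·x̄ = [-12, 21]
S = H·P̄·Hᵀ + R = [545 -707; -707 1015]
K = P̄·Hᵀ·S⁻¹ = [-1335/7618 -10975/53326; 2835/7618 20653/53326; 3381/7618 7081/53326]
x' = x̄ + K·y = [28803/7618, -25387/7618, -26947/7618]
P' = (I − K·H)·P̄ = [227613/53326 -89961/53326 -154857/53326; -89961/53326 57255/53326 66589/53326; -154857/53326 66589/53326 111127/53326]

x' = [28803/7618, -25387/7618, -26947/7618]
P' = [227613/53326 -89961/53326 -154857/53326; -89961/53326 57255/53326 66589/53326; -154857/53326 66589/53326 111127/53326]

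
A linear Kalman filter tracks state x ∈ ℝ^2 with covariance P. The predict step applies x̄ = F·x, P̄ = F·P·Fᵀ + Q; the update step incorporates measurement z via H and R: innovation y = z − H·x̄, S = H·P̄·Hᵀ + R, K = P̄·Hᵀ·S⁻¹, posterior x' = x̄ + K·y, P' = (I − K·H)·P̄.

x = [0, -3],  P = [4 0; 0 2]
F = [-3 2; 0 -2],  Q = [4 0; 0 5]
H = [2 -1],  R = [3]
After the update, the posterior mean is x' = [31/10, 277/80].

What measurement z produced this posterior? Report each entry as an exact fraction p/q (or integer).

z = [3]

x̄ = F·x = [-6, 6]
P̄ = F·P·Fᵀ + Q = [48 -8; -8 13]
S = H·P̄·Hᵀ + R = [240]
K = P̄·Hᵀ·S⁻¹ = [13/30; -29/240]
x' − x̄ = [91/10, -203/80] = K·y
y = (KᵀK)⁻¹·Kᵀ·(x' − x̄) = [21]
z = y + H·x̄ = [21] + [-18] = [3]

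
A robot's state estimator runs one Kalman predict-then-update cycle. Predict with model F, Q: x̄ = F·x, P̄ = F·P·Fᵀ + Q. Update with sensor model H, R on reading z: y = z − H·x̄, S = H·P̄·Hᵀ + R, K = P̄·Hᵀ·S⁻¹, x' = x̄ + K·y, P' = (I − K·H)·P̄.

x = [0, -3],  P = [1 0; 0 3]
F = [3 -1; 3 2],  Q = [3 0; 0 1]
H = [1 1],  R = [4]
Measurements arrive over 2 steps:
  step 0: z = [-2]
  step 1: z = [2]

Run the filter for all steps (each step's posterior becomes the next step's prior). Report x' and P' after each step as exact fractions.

step 0: x' = [159/47, -257/47], P' = [381/47 -309/47; -309/47 409/47]
step 1: x' = [72113/10793, -48115/10793], P' = [137240/10793 -107172/10793; -107172/10793 119524/10793]

step 0: x̄ = F·x = [3, -6]
step 0: P̄ = F·P·Fᵀ + Q = [15 3; 3 22]
step 0: y = z − H·x̄ = [1]
step 0: S = H·P̄·Hᵀ + R = [47]
step 0: K = P̄·Hᵀ·S⁻¹ = [18/47; 25/47]
step 0: x' = x̄ + K·y = [159/47, -257/47]
step 0: P' = (I − K·H)·P̄ = [381/47 -309/47; -309/47 409/47]
step 1: x̄ = F·x = [734/47, -37/47]
step 1: P̄ = F·P·Fᵀ + Q = [5833/47 1684/47; 1684/47 1404/47]
step 1: y = z − H·x̄ = [-603/47]
step 1: S = H·P̄·Hᵀ + R = [10793/47]
step 1: K = P̄·Hᵀ·S⁻¹ = [7517/10793; 3088/10793]
step 1: x' = x̄ + K·y = [72113/10793, -48115/10793]
step 1: P' = (I − K·H)·P̄ = [137240/10793 -107172/10793; -107172/10793 119524/10793]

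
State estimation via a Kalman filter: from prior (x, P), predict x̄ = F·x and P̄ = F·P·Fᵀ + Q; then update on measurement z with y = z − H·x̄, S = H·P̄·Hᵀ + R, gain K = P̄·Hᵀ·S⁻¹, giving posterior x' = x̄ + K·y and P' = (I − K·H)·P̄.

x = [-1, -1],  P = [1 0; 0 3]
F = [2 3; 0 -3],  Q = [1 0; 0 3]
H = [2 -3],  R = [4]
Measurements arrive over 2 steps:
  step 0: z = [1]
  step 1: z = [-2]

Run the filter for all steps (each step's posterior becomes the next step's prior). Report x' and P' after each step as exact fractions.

step 0: x̄ = F·x = [-5, 3]
step 0: P̄ = F·P·Fᵀ + Q = [32 -27; -27 30]
step 0: y = z − H·x̄ = [20]
step 0: S = H·P̄·Hᵀ + R = [726]
step 0: K = P̄·Hᵀ·S⁻¹ = [145/726; -24/121]
step 0: x' = x̄ + K·y = [-365/363, -117/121]
step 0: P' = (I − K·H)·P̄ = [2207/726 213/121; 213/121 174/121]
step 1: x̄ = F·x = [-1783/363, 351/121]
step 1: P̄ = F·P·Fᵀ + Q = [17143/363 -2844/121; -2844/121 1929/121]
step 1: y = z − H·x̄ = [5999/363]
step 1: S = H·P̄·Hᵀ + R = [224491/363]
step 1: K = P̄·Hᵀ·S⁻¹ = [59882/224491; -34425/224491]
step 1: x' = x̄ + K·y = [-113045/224491, 82296/224491]
step 1: P' = (I − K·H)·P̄ = [723403/224491 402426/224491; 402426/224491 314184/224491]

step 0: x' = [-365/363, -117/121], P' = [2207/726 213/121; 213/121 174/121]
step 1: x' = [-113045/224491, 82296/224491], P' = [723403/224491 402426/224491; 402426/224491 314184/224491]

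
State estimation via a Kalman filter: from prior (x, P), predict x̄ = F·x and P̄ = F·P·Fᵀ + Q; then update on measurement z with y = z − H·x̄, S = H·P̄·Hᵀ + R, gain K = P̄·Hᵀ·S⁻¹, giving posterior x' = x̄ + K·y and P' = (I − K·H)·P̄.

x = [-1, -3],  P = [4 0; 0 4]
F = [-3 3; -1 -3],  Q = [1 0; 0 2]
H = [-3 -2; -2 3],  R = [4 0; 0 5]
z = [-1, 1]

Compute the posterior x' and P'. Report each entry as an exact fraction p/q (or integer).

x̄ = F·x = [-6, 10]
P̄ = F·P·Fᵀ + Q = [73 -24; -24 42]
y = z − H·x̄ = [1, -41]
S = H·P̄·Hᵀ + R = [541 306; 306 963]
K = P̄·Hᵀ·S⁻¹ = [-10885/47483 -65612/427347; -7200/47483 32602/142449]
x' = x̄ + K·y = [28045/427347, 66208/142449]
P' = (I − K·H)·P̄ = [140900/427347 -5140/142449; -5140/142449 16970/47483]

x' = [28045/427347, 66208/142449]
P' = [140900/427347 -5140/142449; -5140/142449 16970/47483]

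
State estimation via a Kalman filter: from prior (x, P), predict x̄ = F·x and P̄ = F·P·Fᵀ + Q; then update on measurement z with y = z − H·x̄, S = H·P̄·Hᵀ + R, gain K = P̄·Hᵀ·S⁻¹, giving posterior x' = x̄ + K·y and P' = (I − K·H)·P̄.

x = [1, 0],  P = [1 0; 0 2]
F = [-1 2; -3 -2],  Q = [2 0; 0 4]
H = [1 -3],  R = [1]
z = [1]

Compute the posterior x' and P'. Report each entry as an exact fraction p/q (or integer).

x̄ = F·x = [-1, -3]
P̄ = F·P·Fᵀ + Q = [11 -5; -5 21]
y = z − H·x̄ = [-7]
S = H·P̄·Hᵀ + R = [231]
K = P̄·Hᵀ·S⁻¹ = [26/231; -68/231]
x' = x̄ + K·y = [-59/33, -31/33]
P' = (I − K·H)·P̄ = [1865/231 613/231; 613/231 227/231]

x' = [-59/33, -31/33]
P' = [1865/231 613/231; 613/231 227/231]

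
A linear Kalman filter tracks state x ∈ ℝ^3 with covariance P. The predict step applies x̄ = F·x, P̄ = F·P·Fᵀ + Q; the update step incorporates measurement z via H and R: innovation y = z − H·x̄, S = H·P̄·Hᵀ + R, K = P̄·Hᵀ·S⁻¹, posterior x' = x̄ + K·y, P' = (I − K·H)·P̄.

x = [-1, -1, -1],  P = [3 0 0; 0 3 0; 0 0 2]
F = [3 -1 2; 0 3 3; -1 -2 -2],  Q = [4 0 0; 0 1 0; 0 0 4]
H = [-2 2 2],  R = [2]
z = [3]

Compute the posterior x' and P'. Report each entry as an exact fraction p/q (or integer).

x̄ = F·x = [-4, -6, 5]
P̄ = F·P·Fᵀ + Q = [42 3 -11; 3 46 -30; -11 -30 27]
y = z − H·x̄ = [-3]
S = H·P̄·Hᵀ + R = [286]
K = P̄·Hᵀ·S⁻¹ = [-50/143; 1/11; 8/143]
x' = x̄ + K·y = [-422/143, -69/11, 691/143]
P' = (I − K·H)·P̄ = [1006/143 133/11 -773/143; 133/11 480/11 -346/11; -773/143 -346/11 3733/143]

x' = [-422/143, -69/11, 691/143]
P' = [1006/143 133/11 -773/143; 133/11 480/11 -346/11; -773/143 -346/11 3733/143]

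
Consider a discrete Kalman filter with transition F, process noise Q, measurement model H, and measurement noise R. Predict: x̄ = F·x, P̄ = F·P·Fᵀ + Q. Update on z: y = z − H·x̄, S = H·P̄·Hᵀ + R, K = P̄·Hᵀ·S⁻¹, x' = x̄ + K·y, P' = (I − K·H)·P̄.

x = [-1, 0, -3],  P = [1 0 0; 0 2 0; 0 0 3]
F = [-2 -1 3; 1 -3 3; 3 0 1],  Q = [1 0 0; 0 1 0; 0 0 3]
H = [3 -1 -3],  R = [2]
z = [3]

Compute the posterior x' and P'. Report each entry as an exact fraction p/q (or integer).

x' = [-1251/161, -1630/161, -870/161]
P' = [3552/161 4681/161 1971/161; 4681/161 7517/161 2172/161; 1971/161 2172/161 1263/161]

x̄ = F·x = [-7, -10, -6]
P̄ = F·P·Fᵀ + Q = [34 31 3; 31 47 12; 3 12 15]
y = z − H·x̄ = [-4]
S = H·P̄·Hᵀ + R = [322]
K = P̄·Hᵀ·S⁻¹ = [31/161; 5/161; -24/161]
x' = x̄ + K·y = [-1251/161, -1630/161, -870/161]
P' = (I − K·H)·P̄ = [3552/161 4681/161 1971/161; 4681/161 7517/161 2172/161; 1971/161 2172/161 1263/161]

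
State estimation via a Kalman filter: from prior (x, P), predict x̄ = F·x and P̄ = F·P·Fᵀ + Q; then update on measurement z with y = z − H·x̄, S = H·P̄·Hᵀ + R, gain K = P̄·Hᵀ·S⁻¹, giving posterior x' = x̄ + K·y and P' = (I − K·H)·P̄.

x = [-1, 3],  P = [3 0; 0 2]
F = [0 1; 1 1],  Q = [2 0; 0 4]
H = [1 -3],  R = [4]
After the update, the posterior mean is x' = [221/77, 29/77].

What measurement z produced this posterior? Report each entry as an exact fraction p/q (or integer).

z = [2]

x̄ = F·x = [3, 2]
P̄ = F·P·Fᵀ + Q = [4 2; 2 9]
S = H·P̄·Hᵀ + R = [77]
K = P̄·Hᵀ·S⁻¹ = [-2/77; -25/77]
x' − x̄ = [-10/77, -125/77] = K·y
y = (KᵀK)⁻¹·Kᵀ·(x' − x̄) = [5]
z = y + H·x̄ = [5] + [-3] = [2]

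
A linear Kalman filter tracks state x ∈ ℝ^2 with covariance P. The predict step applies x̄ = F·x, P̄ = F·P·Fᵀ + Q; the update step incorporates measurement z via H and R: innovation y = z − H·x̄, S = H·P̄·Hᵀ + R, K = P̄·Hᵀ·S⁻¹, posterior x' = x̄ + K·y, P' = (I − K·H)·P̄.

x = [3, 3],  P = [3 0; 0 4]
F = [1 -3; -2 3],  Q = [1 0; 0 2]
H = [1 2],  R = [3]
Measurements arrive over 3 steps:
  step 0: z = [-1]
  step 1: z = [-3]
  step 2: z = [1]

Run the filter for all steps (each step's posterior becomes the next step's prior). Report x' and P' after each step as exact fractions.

step 0: x̄ = F·x = [-6, 3]
step 0: P̄ = F·P·Fᵀ + Q = [40 -42; -42 50]
step 0: y = z − H·x̄ = [-1]
step 0: S = H·P̄·Hᵀ + R = [75]
step 0: K = P̄·Hᵀ·S⁻¹ = [-44/75; 58/75]
step 0: x' = x̄ + K·y = [-406/75, 167/75]
step 0: P' = (I − K·H)·P̄ = [1064/75 -598/75; -598/75 386/75]
step 1: x̄ = F·x = [-907/75, 1313/75]
step 1: P̄ = F·P·Fᵀ + Q = [8201/75 -10984/75; -10984/75 15056/75]
step 1: y = z − H·x̄ = [-648/25]
step 1: S = H·P̄·Hᵀ + R = [8238/25]
step 1: K = P̄·Hᵀ·S⁻¹ = [-4589/8238; 3188/4119]
step 1: x' = x̄ + K·y = [9661/4119, -10523/4119]
step 1: P' = (I − K·H)·P̄ = [58441/8238 -18052/4119; -18052/4119 13808/4119]
step 2: x̄ = F·x = [41230/4119, -50891/4119]
step 2: P̄ = F·P·Fᵀ + Q = [531847/8238 -345181/4119; -345181/4119 466016/4119]
step 2: y = z − H·x̄ = [21557/1373]
step 2: S = H·P̄·Hᵀ + R = [507747/2746]
step 2: K = P̄·Hᵀ·S⁻¹ = [-282959/507747; 391234/507747]
step 2: x' = x̄ + K·y = [213253/169249, -43559/169249]
step 2: P' = (I − K·H)·P̄ = [1207669/169249 -745314/169249; -745314/169249 568274/169249]

step 0: x' = [-406/75, 167/75], P' = [1064/75 -598/75; -598/75 386/75]
step 1: x' = [9661/4119, -10523/4119], P' = [58441/8238 -18052/4119; -18052/4119 13808/4119]
step 2: x' = [213253/169249, -43559/169249], P' = [1207669/169249 -745314/169249; -745314/169249 568274/169249]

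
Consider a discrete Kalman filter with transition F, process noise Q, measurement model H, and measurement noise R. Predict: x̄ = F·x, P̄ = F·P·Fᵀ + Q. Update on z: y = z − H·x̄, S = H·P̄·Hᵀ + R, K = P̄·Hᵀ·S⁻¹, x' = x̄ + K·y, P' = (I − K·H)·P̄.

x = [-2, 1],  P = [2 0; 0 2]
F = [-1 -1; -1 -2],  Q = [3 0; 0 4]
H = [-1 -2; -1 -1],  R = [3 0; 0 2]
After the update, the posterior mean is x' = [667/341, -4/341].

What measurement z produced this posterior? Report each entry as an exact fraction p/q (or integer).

z = [-1, -3]

x̄ = F·x = [1, 0]
P̄ = F·P·Fᵀ + Q = [7 6; 6 14]
S = H·P̄·Hᵀ + R = [90 53; 53 35]
K = P̄·Hᵀ·S⁻¹ = [24/341 -163/341; -130/341 2/341]
x' − x̄ = [326/341, -4/341] = K·y
y = (KᵀK)⁻¹·Kᵀ·(x' − x̄) = [0, -2]
z = y + H·x̄ = [0, -2] + [-1, -1] = [-1, -3]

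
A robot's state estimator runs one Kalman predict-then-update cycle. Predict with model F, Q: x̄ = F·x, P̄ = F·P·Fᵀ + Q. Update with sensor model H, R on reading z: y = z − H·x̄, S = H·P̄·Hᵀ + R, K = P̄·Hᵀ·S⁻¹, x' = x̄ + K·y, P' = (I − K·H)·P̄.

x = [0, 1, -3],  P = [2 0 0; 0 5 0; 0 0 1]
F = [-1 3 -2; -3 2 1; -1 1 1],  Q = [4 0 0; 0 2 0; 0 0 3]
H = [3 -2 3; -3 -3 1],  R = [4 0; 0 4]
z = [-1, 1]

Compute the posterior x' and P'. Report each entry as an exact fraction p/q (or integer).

x' = [319113/191555, -652916/191555, -798094/191555]
P' = [253769/191555 -378708/191555 -460217/191555; -378708/191555 708536/191555 809024/191555; -460217/191555 809024/191555 1008341/191555]

x̄ = F·x = [9, -1, -2]
P̄ = F·P·Fᵀ + Q = [55 34 15; 34 41 17; 15 17 11]
y = z − H·x̄ = [-24, 27]
S = H·P̄·Hᵀ + R = [420 -595; -595 1299]
K = P̄·Hᵀ·S⁻¹ = [34518/191555 -610/5473; -31531/191555 -1289/5473; 6581/191555 -272/5473]
x' = x̄ + K·y = [319113/191555, -652916/191555, -798094/191555]
P' = (I − K·H)·P̄ = [253769/191555 -378708/191555 -460217/191555; -378708/191555 708536/191555 809024/191555; -460217/191555 809024/191555 1008341/191555]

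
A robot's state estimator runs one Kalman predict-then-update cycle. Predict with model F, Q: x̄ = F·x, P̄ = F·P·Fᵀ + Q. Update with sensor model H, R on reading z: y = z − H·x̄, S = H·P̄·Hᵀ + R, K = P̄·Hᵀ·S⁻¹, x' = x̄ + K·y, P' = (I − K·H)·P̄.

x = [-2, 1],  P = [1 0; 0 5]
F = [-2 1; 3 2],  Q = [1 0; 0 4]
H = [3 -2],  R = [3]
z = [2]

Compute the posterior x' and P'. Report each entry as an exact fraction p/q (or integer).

x̄ = F·x = [5, -4]
P̄ = F·P·Fᵀ + Q = [10 4; 4 33]
y = z − H·x̄ = [-21]
S = H·P̄·Hᵀ + R = [177]
K = P̄·Hᵀ·S⁻¹ = [22/177; -18/59]
x' = x̄ + K·y = [141/59, 142/59]
P' = (I − K·H)·P̄ = [1286/177 632/59; 632/59 975/59]

x' = [141/59, 142/59]
P' = [1286/177 632/59; 632/59 975/59]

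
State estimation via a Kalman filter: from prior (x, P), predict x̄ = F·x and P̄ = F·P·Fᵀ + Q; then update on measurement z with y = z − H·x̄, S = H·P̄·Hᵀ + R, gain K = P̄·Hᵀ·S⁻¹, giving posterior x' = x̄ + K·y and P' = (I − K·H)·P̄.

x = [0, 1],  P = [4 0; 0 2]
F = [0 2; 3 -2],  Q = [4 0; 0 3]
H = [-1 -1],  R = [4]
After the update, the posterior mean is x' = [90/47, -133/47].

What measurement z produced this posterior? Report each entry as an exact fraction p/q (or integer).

x̄ = F·x = [2, -2]
P̄ = F·P·Fᵀ + Q = [12 -8; -8 47]
S = H·P̄·Hᵀ + R = [47]
K = P̄·Hᵀ·S⁻¹ = [-4/47; -39/47]
x' − x̄ = [-4/47, -39/47] = K·y
y = (KᵀK)⁻¹·Kᵀ·(x' − x̄) = [1]
z = y + H·x̄ = [1] + [0] = [1]

z = [1]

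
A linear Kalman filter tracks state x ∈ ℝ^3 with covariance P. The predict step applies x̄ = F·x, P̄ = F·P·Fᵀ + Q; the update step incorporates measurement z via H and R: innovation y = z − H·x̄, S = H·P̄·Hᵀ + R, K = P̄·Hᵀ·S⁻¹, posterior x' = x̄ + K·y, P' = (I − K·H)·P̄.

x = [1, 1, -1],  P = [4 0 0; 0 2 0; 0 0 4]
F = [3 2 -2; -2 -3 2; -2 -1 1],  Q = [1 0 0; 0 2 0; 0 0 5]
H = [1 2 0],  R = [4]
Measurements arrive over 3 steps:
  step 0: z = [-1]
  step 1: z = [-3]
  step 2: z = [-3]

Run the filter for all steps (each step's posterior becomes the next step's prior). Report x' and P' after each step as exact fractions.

step 0: x' = [197/65, -11/5, -116/65], P' = [2116/65 -88/5 -1308/65; -88/5 52/5 54/5; -1308/65 54/5 1179/65]
step 1: x' = [40243/3341, -24457/3341, -25759/3341], P' = [1085164/3341 -547444/3341 -708352/3341; -547444/3341 279234/3341 356828/3341; -708352/3341 356828/3341 481604/3341]
step 2: x' = [3065343/53473, -1606445/53473, -2006628/53473], P' = [567164916/267365 -285848664/267365 -373096916/267365; -285848664/267365 144311436/267365 187996994/267365; -373096916/267365 187996994/267365 246974311/267365]

step 0: x̄ = F·x = [7, -7, -4]
step 0: P̄ = F·P·Fᵀ + Q = [61 -52 -36; -52 52 30; -36 30 27]
step 0: y = z − H·x̄ = [6]
step 0: S = H·P̄·Hᵀ + R = [65]
step 0: K = P̄·Hᵀ·S⁻¹ = [-43/65; 4/5; 24/65]
step 0: x' = x̄ + K·y = [197/65, -11/5, -116/65]
step 0: P' = (I − K·H)·P̄ = [2116/65 -88/5 -1308/65; -88/5 52/5 54/5; -1308/65 54/5 1179/65]
step 1: x̄ = F·x = [537/65, -197/65, -367/65]
step 1: P̄ = F·P·Fᵀ + Q = [22881/65 -12656/65 -14746/65; -12656/65 7706/65 8036/65; -14746/65 8036/65 9896/65]
step 1: y = z − H·x̄ = [-26/5]
step 1: S = H·P̄·Hᵀ + R = [257/5]
step 1: K = P̄·Hᵀ·S⁻¹ = [-187/257; 212/257; 102/257]
step 1: x' = x̄ + K·y = [40243/3341, -24457/3341, -25759/3341]
step 1: P' = (I − K·H)·P̄ = [1085164/3341 -547444/3341 -708352/3341; -547444/3341 279234/3341 356828/3341; -708352/3341 356828/3341 481604/3341]
step 2: x̄ = F·x = [123333/3341, -58633/3341, -81788/3341]
step 2: P̄ = F·P·Fᵀ + Q = [11889441/3341 -6511272/3341 -7731704/3341; -6511272/3341 3602412/3341 4227986/3341; -7731704/3341 4227986/3341 5048175/3341]
step 2: y = z − H·x̄ = [-16090/3341]
step 2: S = H·P̄·Hᵀ + R = [267365/3341]
step 2: K = P̄·Hᵀ·S⁻¹ = [-1133103/267365; 693552/267365; 724268/267365]
step 2: x' = x̄ + K·y = [3065343/53473, -1606445/53473, -2006628/53473]
step 2: P' = (I − K·H)·P̄ = [567164916/267365 -285848664/267365 -373096916/267365; -285848664/267365 144311436/267365 187996994/267365; -373096916/267365 187996994/267365 246974311/267365]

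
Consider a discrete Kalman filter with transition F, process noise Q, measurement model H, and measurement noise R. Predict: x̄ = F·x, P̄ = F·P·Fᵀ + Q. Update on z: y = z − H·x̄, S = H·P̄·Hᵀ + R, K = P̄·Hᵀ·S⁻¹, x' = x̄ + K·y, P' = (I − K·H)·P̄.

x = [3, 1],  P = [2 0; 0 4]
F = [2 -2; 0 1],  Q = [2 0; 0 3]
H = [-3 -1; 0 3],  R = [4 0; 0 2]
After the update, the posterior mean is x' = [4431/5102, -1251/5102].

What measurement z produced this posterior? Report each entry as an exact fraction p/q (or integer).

z = [-2, -1]

x̄ = F·x = [4, 1]
P̄ = F·P·Fᵀ + Q = [26 -8; -8 7]
S = H·P̄·Hᵀ + R = [197 51; 51 65]
K = P̄·Hᵀ·S⁻¹ = [-1663/5102 -579/5102; 17/5102 1635/5102]
x' − x̄ = [-15977/5102, -6353/5102] = K·y
y = (KᵀK)⁻¹·Kᵀ·(x' − x̄) = [11, -4]
z = y + H·x̄ = [11, -4] + [-13, 3] = [-2, -1]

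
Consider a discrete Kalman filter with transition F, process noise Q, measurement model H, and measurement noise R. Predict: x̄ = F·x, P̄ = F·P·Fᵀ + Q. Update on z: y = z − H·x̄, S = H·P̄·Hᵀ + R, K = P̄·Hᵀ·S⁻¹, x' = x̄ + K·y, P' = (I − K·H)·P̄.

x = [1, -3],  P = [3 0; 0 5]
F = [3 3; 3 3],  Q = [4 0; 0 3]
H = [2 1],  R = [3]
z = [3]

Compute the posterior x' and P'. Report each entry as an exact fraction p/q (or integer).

x̄ = F·x = [-6, -6]
P̄ = F·P·Fᵀ + Q = [76 72; 72 75]
y = z − H·x̄ = [21]
S = H·P̄·Hᵀ + R = [670]
K = P̄·Hᵀ·S⁻¹ = [112/335; 219/670]
x' = x̄ + K·y = [342/335, 579/670]
P' = (I − K·H)·P̄ = [372/335 -408/335; -408/335 2289/670]

x' = [342/335, 579/670]
P' = [372/335 -408/335; -408/335 2289/670]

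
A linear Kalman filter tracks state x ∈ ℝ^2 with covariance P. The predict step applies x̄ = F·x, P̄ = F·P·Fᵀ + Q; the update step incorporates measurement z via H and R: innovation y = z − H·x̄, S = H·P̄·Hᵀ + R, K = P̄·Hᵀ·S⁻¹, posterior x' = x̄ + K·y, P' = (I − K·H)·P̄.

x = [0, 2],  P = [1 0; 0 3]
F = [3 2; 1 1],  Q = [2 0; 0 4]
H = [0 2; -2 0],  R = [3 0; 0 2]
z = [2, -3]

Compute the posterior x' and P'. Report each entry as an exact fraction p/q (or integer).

x' = [1547/997, 1003/997]
P' = [481/997 27/997; 27/997 642/997]

x̄ = F·x = [4, 2]
P̄ = F·P·Fᵀ + Q = [23 9; 9 8]
y = z − H·x̄ = [-2, 5]
S = H·P̄·Hᵀ + R = [35 -36; -36 94]
K = P̄·Hᵀ·S⁻¹ = [18/997 -481/997; 428/997 -27/997]
x' = x̄ + K·y = [1547/997, 1003/997]
P' = (I − K·H)·P̄ = [481/997 27/997; 27/997 642/997]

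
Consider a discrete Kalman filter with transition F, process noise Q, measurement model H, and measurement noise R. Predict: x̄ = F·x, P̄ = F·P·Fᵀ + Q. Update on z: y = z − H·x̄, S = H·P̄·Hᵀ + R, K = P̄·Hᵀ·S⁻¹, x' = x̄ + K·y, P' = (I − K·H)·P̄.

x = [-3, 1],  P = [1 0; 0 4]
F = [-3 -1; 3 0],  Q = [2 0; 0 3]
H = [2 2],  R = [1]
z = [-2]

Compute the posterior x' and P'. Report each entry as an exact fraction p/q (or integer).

x' = [8, -9]
P' = [411/37 -405/37; -405/37 408/37]

x̄ = F·x = [8, -9]
P̄ = F·P·Fᵀ + Q = [15 -9; -9 12]
y = z − H·x̄ = [0]
S = H·P̄·Hᵀ + R = [37]
K = P̄·Hᵀ·S⁻¹ = [12/37; 6/37]
x' = x̄ + K·y = [8, -9]
P' = (I − K·H)·P̄ = [411/37 -405/37; -405/37 408/37]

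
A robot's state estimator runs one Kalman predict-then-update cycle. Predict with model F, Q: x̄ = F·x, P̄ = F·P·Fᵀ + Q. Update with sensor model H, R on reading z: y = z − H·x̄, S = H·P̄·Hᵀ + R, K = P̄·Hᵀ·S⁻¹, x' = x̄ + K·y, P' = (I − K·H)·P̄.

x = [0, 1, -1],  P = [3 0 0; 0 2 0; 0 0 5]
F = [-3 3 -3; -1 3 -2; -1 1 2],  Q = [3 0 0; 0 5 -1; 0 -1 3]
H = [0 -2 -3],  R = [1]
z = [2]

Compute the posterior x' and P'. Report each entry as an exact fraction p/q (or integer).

x̄ = F·x = [6, 5, -1]
P̄ = F·P·Fᵀ + Q = [93 57 -15; 57 46 -12; -15 -12 28]
y = z − H·x̄ = [9]
S = H·P̄·Hᵀ + R = [293]
K = P̄·Hᵀ·S⁻¹ = [-69/293; -56/293; -60/293]
x' = x̄ + K·y = [1137/293, 961/293, -833/293]
P' = (I − K·H)·P̄ = [22488/293 12837/293 -8535/293; 12837/293 10342/293 -6876/293; -8535/293 -6876/293 4604/293]

x' = [1137/293, 961/293, -833/293]
P' = [22488/293 12837/293 -8535/293; 12837/293 10342/293 -6876/293; -8535/293 -6876/293 4604/293]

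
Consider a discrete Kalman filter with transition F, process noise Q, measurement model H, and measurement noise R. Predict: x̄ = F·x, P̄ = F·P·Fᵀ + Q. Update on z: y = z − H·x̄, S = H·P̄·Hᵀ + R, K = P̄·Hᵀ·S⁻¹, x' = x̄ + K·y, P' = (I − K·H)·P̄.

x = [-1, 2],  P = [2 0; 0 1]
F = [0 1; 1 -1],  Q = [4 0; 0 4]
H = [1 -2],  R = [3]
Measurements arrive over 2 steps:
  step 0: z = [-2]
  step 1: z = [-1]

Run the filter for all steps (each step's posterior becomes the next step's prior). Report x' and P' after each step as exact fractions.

step 0: x̄ = F·x = [2, -3]
step 0: P̄ = F·P·Fᵀ + Q = [5 -1; -1 7]
step 0: y = z − H·x̄ = [-10]
step 0: S = H·P̄·Hᵀ + R = [40]
step 0: K = P̄·Hᵀ·S⁻¹ = [7/40; -3/8]
step 0: x' = x̄ + K·y = [1/4, 3/4]
step 0: P' = (I − K·H)·P̄ = [151/40 13/8; 13/8 11/8]
step 1: x̄ = F·x = [3/4, -1/2]
step 1: P̄ = F·P·Fᵀ + Q = [43/8 1/4; 1/4 59/10]
step 1: y = z − H·x̄ = [-11/4]
step 1: S = H·P̄·Hᵀ + R = [1239/40]
step 1: K = P̄·Hᵀ·S⁻¹ = [65/413; -22/59]
step 1: x' = x̄ + K·y = [131/413, 31/59]
step 1: P' = (I − K·H)·P̄ = [1903/413 122/59; 122/59 94/59]

step 0: x' = [1/4, 3/4], P' = [151/40 13/8; 13/8 11/8]
step 1: x' = [131/413, 31/59], P' = [1903/413 122/59; 122/59 94/59]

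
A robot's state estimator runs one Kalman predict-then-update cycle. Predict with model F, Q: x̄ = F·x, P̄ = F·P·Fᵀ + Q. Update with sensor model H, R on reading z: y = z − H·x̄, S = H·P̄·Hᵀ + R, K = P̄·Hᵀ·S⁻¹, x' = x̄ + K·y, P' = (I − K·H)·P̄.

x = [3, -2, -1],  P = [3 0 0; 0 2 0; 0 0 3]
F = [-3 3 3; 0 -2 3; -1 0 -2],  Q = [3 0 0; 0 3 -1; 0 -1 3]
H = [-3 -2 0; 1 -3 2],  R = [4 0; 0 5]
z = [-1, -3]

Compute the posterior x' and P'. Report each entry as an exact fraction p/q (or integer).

x' = [-40917/136478, 222881/272956, -37619/136478]
P' = [146589/136478 -284931/272956 -241479/136478; -284931/272956 933813/545912 705689/272956; -241479/136478 705689/272956 693415/136478]

x̄ = F·x = [-18, 1, -1]
P̄ = F·P·Fᵀ + Q = [75 15 -9; 15 38 -19; -9 -19 18]
y = z − H·x̄ = [-53, 20]
S = H·P̄·Hᵀ + R = [1011 238; 238 596]
K = P̄·Hᵀ·S⁻¹ = [-38709/136478 36411/272956; -19755/272956 -109709/545912; 4687/136478 34727/272956]
x' = x̄ + K·y = [-40917/136478, 222881/272956, -37619/136478]
P' = (I − K·H)·P̄ = [146589/136478 -284931/272956 -241479/136478; -284931/272956 933813/545912 705689/272956; -241479/136478 705689/272956 693415/136478]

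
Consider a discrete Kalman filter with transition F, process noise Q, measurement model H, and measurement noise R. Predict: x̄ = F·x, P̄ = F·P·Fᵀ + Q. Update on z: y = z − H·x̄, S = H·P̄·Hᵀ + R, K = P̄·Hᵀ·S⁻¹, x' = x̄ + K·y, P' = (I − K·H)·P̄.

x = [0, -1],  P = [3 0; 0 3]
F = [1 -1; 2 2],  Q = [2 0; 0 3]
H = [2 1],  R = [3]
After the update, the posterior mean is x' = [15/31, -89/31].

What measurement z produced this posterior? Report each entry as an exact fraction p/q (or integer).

z = [-2]

x̄ = F·x = [1, -2]
P̄ = F·P·Fᵀ + Q = [8 0; 0 27]
S = H·P̄·Hᵀ + R = [62]
K = P̄·Hᵀ·S⁻¹ = [8/31; 27/62]
x' − x̄ = [-16/31, -27/31] = K·y
y = (KᵀK)⁻¹·Kᵀ·(x' − x̄) = [-2]
z = y + H·x̄ = [-2] + [0] = [-2]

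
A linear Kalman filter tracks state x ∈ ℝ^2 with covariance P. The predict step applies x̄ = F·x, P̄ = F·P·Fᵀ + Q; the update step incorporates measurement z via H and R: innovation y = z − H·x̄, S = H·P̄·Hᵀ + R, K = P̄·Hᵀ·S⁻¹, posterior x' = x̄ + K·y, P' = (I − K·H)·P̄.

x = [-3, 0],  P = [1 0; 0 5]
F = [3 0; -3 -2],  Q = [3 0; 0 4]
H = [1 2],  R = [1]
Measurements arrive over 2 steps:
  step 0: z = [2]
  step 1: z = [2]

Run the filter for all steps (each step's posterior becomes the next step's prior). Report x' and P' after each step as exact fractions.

step 0: x' = [-939/109, 582/109], P' = [1272/109 -639/109; -639/109 348/109]
step 1: x' = [-91173/3860, 24791/1930], P' = [307599/3860 -77763/1930; -77763/1930 19891/965]

step 0: x̄ = F·x = [-9, 9]
step 0: P̄ = F·P·Fᵀ + Q = [12 -9; -9 33]
step 0: y = z − H·x̄ = [-7]
step 0: S = H·P̄·Hᵀ + R = [109]
step 0: K = P̄·Hᵀ·S⁻¹ = [-6/109; 57/109]
step 0: x' = x̄ + K·y = [-939/109, 582/109]
step 0: P' = (I − K·H)·P̄ = [1272/109 -639/109; -639/109 348/109]
step 1: x̄ = F·x = [-2817/109, 1653/109]
step 1: P̄ = F·P·Fᵀ + Q = [11775/109 -7614/109; -7614/109 5608/109]
step 1: y = z − H·x̄ = [-271/109]
step 1: S = H·P̄·Hᵀ + R = [3860/109]
step 1: K = P̄·Hᵀ·S⁻¹ = [-3453/3860; 1801/1930]
step 1: x' = x̄ + K·y = [-91173/3860, 24791/1930]
step 1: P' = (I − K·H)·P̄ = [307599/3860 -77763/1930; -77763/1930 19891/965]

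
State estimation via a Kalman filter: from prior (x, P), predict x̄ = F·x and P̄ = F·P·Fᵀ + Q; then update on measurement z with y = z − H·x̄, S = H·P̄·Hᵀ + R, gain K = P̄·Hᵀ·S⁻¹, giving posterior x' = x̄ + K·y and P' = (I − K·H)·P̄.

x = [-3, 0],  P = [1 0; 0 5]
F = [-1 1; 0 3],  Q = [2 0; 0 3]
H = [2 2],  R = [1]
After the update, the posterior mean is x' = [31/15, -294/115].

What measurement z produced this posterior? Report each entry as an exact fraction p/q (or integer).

z = [-1]

x̄ = F·x = [3, 0]
P̄ = F·P·Fᵀ + Q = [8 15; 15 48]
S = H·P̄·Hᵀ + R = [345]
K = P̄·Hᵀ·S⁻¹ = [2/15; 42/115]
x' − x̄ = [-14/15, -294/115] = K·y
y = (KᵀK)⁻¹·Kᵀ·(x' − x̄) = [-7]
z = y + H·x̄ = [-7] + [6] = [-1]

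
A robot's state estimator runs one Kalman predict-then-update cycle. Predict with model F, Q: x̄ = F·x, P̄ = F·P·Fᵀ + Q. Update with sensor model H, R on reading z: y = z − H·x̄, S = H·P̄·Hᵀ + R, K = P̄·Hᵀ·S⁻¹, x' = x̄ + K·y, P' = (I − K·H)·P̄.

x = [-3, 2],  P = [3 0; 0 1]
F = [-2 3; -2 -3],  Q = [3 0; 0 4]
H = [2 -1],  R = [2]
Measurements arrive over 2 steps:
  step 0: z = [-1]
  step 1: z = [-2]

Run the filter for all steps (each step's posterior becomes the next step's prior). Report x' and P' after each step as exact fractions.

step 0: x' = [69/37, 475/111], P' = [213/37 396/37; 396/37 2414/111]
step 1: x' = [-477/2185, 39631/26220], P' = [4833/2185 8558/2185; 8558/2185 115583/13110]

step 0: x̄ = F·x = [12, 0]
step 0: P̄ = F·P·Fᵀ + Q = [24 3; 3 25]
step 0: y = z − H·x̄ = [-25]
step 0: S = H·P̄·Hᵀ + R = [111]
step 0: K = P̄·Hᵀ·S⁻¹ = [15/37; -19/111]
step 0: x' = x̄ + K·y = [69/37, 475/111]
step 0: P' = (I − K·H)·P̄ = [213/37 396/37; 396/37 2414/111]
step 1: x̄ = F·x = [337/37, -613/37]
step 1: P̄ = F·P·Fᵀ + Q = [3453/37 -6390/37; -6390/37 12994/37]
step 1: y = z − H·x̄ = [-1361/37]
step 1: S = H·P̄·Hᵀ + R = [52440/37]
step 1: K = P̄·Hᵀ·S⁻¹ = [554/2185; -12887/26220]
step 1: x' = x̄ + K·y = [-477/2185, 39631/26220]
step 1: P' = (I − K·H)·P̄ = [4833/2185 8558/2185; 8558/2185 115583/13110]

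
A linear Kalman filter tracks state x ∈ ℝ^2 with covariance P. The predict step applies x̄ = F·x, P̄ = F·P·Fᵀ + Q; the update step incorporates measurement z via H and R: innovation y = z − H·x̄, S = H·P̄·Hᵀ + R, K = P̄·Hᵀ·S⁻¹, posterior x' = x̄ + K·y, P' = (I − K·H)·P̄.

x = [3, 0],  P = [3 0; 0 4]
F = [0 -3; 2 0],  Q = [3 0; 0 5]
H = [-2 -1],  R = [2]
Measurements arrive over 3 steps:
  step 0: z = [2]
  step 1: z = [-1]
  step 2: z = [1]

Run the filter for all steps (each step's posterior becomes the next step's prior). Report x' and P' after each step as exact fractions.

step 0: x̄ = F·x = [0, 6]
step 0: P̄ = F·P·Fᵀ + Q = [39 0; 0 17]
step 0: y = z − H·x̄ = [8]
step 0: S = H·P̄·Hᵀ + R = [175]
step 0: K = P̄·Hᵀ·S⁻¹ = [-78/175; -17/175]
step 0: x' = x̄ + K·y = [-624/175, 914/175]
step 0: P' = (I − K·H)·P̄ = [741/175 -1326/175; -1326/175 2686/175]
step 1: x̄ = F·x = [-2742/175, -1248/175]
step 1: P̄ = F·P·Fᵀ + Q = [24699/175 7956/175; 7956/175 3839/175]
step 1: y = z − H·x̄ = [-6907/175]
step 1: S = H·P̄·Hᵀ + R = [134809/175]
step 1: K = P̄·Hᵀ·S⁻¹ = [-57354/134809; -19751/134809]
step 1: x' = x̄ + K·y = [151416/134809, -181837/134809]
step 1: P' = (I − K·H)·P̄ = [229521/134809 -344334/134809; -344334/134809 728170/134809]
step 2: x̄ = F·x = [545511/134809, 302832/134809]
step 2: P̄ = F·P·Fᵀ + Q = [6957957/134809 2066004/134809; 2066004/134809 1592129/134809]
step 2: y = z − H·x̄ = [1528663/134809]
step 2: S = H·P̄·Hᵀ + R = [37957591/134809]
step 2: K = P̄·Hᵀ·S⁻¹ = [-15981918/37957591; -5724137/37957591]
step 2: x' = x̄ + K·y = [-27629337/37957591, 20358409/37957591]
step 2: P' = (I − K·H)·P̄ = [64428807/37957591 -96893778/37957591; -96893778/37957591 205235830/37957591]

step 0: x' = [-624/175, 914/175], P' = [741/175 -1326/175; -1326/175 2686/175]
step 1: x' = [151416/134809, -181837/134809], P' = [229521/134809 -344334/134809; -344334/134809 728170/134809]
step 2: x' = [-27629337/37957591, 20358409/37957591], P' = [64428807/37957591 -96893778/37957591; -96893778/37957591 205235830/37957591]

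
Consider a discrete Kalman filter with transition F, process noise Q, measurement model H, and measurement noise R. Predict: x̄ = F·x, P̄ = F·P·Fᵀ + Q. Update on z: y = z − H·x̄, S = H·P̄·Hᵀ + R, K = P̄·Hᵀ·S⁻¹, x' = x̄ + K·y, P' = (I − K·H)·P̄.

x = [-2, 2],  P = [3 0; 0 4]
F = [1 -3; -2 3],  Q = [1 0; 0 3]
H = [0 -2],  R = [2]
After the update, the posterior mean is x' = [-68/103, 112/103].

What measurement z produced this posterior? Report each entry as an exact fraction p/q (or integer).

x̄ = F·x = [-8, 10]
P̄ = F·P·Fᵀ + Q = [40 -42; -42 51]
S = H·P̄·Hᵀ + R = [206]
K = P̄·Hᵀ·S⁻¹ = [42/103; -51/103]
x' − x̄ = [756/103, -918/103] = K·y
y = (KᵀK)⁻¹·Kᵀ·(x' − x̄) = [18]
z = y + H·x̄ = [18] + [-20] = [-2]

z = [-2]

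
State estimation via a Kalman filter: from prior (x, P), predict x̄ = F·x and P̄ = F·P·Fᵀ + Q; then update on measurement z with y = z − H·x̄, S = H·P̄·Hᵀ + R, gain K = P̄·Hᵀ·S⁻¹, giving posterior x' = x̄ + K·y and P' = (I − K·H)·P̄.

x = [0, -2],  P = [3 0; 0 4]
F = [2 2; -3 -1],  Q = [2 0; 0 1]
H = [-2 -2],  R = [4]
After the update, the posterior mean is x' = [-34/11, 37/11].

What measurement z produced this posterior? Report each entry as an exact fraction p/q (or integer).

x̄ = F·x = [-4, 2]
P̄ = F·P·Fᵀ + Q = [30 -26; -26 32]
S = H·P̄·Hᵀ + R = [44]
K = P̄·Hᵀ·S⁻¹ = [-2/11; -3/11]
x' − x̄ = [10/11, 15/11] = K·y
y = (KᵀK)⁻¹·Kᵀ·(x' − x̄) = [-5]
z = y + H·x̄ = [-5] + [4] = [-1]

z = [-1]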